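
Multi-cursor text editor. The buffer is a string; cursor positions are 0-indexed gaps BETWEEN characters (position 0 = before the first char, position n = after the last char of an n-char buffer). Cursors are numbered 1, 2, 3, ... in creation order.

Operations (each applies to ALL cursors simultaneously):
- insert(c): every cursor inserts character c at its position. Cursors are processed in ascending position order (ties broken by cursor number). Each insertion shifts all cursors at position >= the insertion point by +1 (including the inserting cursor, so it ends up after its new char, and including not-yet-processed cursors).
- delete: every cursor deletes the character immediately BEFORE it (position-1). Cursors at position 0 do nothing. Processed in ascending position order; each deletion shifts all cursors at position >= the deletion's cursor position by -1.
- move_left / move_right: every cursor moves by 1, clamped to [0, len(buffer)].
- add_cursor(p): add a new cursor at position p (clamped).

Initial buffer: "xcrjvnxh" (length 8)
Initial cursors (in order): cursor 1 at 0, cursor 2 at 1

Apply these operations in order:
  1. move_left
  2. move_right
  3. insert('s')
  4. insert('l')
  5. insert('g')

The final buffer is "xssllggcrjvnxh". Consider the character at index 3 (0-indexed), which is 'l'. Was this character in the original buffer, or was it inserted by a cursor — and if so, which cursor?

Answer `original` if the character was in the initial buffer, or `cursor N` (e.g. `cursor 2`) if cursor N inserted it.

After op 1 (move_left): buffer="xcrjvnxh" (len 8), cursors c1@0 c2@0, authorship ........
After op 2 (move_right): buffer="xcrjvnxh" (len 8), cursors c1@1 c2@1, authorship ........
After op 3 (insert('s')): buffer="xsscrjvnxh" (len 10), cursors c1@3 c2@3, authorship .12.......
After op 4 (insert('l')): buffer="xssllcrjvnxh" (len 12), cursors c1@5 c2@5, authorship .1212.......
After op 5 (insert('g')): buffer="xssllggcrjvnxh" (len 14), cursors c1@7 c2@7, authorship .121212.......
Authorship (.=original, N=cursor N): . 1 2 1 2 1 2 . . . . . . .
Index 3: author = 1

Answer: cursor 1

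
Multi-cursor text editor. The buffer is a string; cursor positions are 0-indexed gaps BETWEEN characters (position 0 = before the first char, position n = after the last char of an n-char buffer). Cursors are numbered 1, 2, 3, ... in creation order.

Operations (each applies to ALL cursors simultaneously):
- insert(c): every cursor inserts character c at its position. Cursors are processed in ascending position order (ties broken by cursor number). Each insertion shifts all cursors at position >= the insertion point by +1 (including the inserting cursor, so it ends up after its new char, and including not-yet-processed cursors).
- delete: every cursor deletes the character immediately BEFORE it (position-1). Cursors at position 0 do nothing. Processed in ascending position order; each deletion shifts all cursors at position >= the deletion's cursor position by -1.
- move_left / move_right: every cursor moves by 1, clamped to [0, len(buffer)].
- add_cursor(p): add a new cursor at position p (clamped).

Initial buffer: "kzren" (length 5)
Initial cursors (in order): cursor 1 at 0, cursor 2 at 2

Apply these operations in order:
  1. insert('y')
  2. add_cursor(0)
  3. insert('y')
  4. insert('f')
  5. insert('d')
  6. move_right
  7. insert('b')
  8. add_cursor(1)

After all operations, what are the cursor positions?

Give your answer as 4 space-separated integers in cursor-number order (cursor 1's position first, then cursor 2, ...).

After op 1 (insert('y')): buffer="ykzyren" (len 7), cursors c1@1 c2@4, authorship 1..2...
After op 2 (add_cursor(0)): buffer="ykzyren" (len 7), cursors c3@0 c1@1 c2@4, authorship 1..2...
After op 3 (insert('y')): buffer="yyykzyyren" (len 10), cursors c3@1 c1@3 c2@7, authorship 311..22...
After op 4 (insert('f')): buffer="yfyyfkzyyfren" (len 13), cursors c3@2 c1@5 c2@10, authorship 33111..222...
After op 5 (insert('d')): buffer="yfdyyfdkzyyfdren" (len 16), cursors c3@3 c1@7 c2@13, authorship 3331111..2222...
After op 6 (move_right): buffer="yfdyyfdkzyyfdren" (len 16), cursors c3@4 c1@8 c2@14, authorship 3331111..2222...
After op 7 (insert('b')): buffer="yfdybyfdkbzyyfdrben" (len 19), cursors c3@5 c1@10 c2@17, authorship 33313111.1.2222.2..
After op 8 (add_cursor(1)): buffer="yfdybyfdkbzyyfdrben" (len 19), cursors c4@1 c3@5 c1@10 c2@17, authorship 33313111.1.2222.2..

Answer: 10 17 5 1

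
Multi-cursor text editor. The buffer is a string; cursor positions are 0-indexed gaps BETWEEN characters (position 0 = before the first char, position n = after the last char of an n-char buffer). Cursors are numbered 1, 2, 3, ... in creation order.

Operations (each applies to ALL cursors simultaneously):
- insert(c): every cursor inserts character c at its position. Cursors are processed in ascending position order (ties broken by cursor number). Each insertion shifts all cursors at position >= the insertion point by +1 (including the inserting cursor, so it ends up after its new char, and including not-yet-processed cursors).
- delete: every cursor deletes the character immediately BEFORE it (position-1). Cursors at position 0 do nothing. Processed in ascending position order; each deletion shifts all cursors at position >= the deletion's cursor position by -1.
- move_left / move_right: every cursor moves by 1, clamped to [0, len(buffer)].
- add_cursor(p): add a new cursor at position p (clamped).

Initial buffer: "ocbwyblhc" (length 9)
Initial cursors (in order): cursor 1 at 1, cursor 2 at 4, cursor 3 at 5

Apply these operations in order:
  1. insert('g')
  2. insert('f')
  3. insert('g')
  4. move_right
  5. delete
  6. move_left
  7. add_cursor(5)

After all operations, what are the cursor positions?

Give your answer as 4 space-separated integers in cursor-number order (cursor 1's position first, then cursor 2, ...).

Answer: 3 8 11 5

Derivation:
After op 1 (insert('g')): buffer="ogcbwgygblhc" (len 12), cursors c1@2 c2@6 c3@8, authorship .1...2.3....
After op 2 (insert('f')): buffer="ogfcbwgfygfblhc" (len 15), cursors c1@3 c2@8 c3@11, authorship .11...22.33....
After op 3 (insert('g')): buffer="ogfgcbwgfgygfgblhc" (len 18), cursors c1@4 c2@10 c3@14, authorship .111...222.333....
After op 4 (move_right): buffer="ogfgcbwgfgygfgblhc" (len 18), cursors c1@5 c2@11 c3@15, authorship .111...222.333....
After op 5 (delete): buffer="ogfgbwgfggfglhc" (len 15), cursors c1@4 c2@9 c3@12, authorship .111..222333...
After op 6 (move_left): buffer="ogfgbwgfggfglhc" (len 15), cursors c1@3 c2@8 c3@11, authorship .111..222333...
After op 7 (add_cursor(5)): buffer="ogfgbwgfggfglhc" (len 15), cursors c1@3 c4@5 c2@8 c3@11, authorship .111..222333...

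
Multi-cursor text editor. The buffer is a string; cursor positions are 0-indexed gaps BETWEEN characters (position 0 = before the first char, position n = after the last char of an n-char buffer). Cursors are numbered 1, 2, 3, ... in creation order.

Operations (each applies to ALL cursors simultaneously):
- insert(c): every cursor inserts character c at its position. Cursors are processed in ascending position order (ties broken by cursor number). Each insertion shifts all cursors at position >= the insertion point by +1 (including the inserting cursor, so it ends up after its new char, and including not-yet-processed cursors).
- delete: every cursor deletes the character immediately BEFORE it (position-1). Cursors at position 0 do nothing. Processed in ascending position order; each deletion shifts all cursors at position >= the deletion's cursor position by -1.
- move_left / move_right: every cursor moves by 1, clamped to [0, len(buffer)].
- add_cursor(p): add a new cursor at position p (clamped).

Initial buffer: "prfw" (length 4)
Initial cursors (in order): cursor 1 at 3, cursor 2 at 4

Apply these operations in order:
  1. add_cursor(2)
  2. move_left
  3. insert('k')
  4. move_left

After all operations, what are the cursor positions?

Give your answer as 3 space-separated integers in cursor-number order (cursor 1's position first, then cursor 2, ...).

Answer: 3 5 1

Derivation:
After op 1 (add_cursor(2)): buffer="prfw" (len 4), cursors c3@2 c1@3 c2@4, authorship ....
After op 2 (move_left): buffer="prfw" (len 4), cursors c3@1 c1@2 c2@3, authorship ....
After op 3 (insert('k')): buffer="pkrkfkw" (len 7), cursors c3@2 c1@4 c2@6, authorship .3.1.2.
After op 4 (move_left): buffer="pkrkfkw" (len 7), cursors c3@1 c1@3 c2@5, authorship .3.1.2.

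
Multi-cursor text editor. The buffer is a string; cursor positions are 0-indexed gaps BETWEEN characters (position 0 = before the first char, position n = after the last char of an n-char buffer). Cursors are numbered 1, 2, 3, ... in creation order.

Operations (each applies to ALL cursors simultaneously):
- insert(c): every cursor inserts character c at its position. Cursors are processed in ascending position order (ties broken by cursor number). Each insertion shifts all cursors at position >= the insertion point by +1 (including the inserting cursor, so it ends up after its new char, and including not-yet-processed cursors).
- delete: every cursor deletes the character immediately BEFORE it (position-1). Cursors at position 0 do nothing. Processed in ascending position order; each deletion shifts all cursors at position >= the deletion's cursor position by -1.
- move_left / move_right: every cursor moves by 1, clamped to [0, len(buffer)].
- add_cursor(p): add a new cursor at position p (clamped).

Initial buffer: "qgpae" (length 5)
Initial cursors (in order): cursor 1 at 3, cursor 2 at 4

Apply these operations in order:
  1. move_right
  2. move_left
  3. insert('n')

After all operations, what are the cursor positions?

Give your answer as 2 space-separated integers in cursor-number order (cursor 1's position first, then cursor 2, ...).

Answer: 4 6

Derivation:
After op 1 (move_right): buffer="qgpae" (len 5), cursors c1@4 c2@5, authorship .....
After op 2 (move_left): buffer="qgpae" (len 5), cursors c1@3 c2@4, authorship .....
After op 3 (insert('n')): buffer="qgpnane" (len 7), cursors c1@4 c2@6, authorship ...1.2.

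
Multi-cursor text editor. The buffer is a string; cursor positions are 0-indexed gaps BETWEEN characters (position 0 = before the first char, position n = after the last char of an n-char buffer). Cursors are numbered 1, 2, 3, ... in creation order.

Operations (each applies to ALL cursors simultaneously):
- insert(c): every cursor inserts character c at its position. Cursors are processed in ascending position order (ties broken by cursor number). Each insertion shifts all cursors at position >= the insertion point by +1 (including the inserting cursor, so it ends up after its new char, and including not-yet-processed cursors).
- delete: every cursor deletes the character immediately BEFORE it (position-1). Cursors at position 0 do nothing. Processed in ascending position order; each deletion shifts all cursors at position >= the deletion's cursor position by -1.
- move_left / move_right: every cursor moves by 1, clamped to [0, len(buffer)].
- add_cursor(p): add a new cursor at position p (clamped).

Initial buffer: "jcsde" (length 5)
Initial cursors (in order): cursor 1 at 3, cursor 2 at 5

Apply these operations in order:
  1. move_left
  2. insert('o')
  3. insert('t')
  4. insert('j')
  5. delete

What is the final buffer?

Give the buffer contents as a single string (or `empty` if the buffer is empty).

After op 1 (move_left): buffer="jcsde" (len 5), cursors c1@2 c2@4, authorship .....
After op 2 (insert('o')): buffer="jcosdoe" (len 7), cursors c1@3 c2@6, authorship ..1..2.
After op 3 (insert('t')): buffer="jcotsdote" (len 9), cursors c1@4 c2@8, authorship ..11..22.
After op 4 (insert('j')): buffer="jcotjsdotje" (len 11), cursors c1@5 c2@10, authorship ..111..222.
After op 5 (delete): buffer="jcotsdote" (len 9), cursors c1@4 c2@8, authorship ..11..22.

Answer: jcotsdote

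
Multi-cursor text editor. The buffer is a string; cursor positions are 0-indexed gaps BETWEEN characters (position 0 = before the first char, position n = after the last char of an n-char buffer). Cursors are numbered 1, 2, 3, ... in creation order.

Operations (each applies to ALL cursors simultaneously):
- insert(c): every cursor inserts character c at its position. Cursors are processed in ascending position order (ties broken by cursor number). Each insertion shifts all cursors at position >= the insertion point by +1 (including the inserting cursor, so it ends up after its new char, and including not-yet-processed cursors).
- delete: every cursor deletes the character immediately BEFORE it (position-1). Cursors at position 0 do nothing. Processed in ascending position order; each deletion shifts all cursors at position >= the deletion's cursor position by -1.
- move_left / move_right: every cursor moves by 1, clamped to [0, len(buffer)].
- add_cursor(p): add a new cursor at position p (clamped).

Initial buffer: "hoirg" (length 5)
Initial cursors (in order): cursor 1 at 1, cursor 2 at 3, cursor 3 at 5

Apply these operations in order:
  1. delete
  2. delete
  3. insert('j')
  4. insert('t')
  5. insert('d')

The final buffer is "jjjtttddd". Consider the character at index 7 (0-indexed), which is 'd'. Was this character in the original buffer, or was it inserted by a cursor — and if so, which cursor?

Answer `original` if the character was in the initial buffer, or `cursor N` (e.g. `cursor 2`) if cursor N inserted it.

Answer: cursor 2

Derivation:
After op 1 (delete): buffer="or" (len 2), cursors c1@0 c2@1 c3@2, authorship ..
After op 2 (delete): buffer="" (len 0), cursors c1@0 c2@0 c3@0, authorship 
After op 3 (insert('j')): buffer="jjj" (len 3), cursors c1@3 c2@3 c3@3, authorship 123
After op 4 (insert('t')): buffer="jjjttt" (len 6), cursors c1@6 c2@6 c3@6, authorship 123123
After op 5 (insert('d')): buffer="jjjtttddd" (len 9), cursors c1@9 c2@9 c3@9, authorship 123123123
Authorship (.=original, N=cursor N): 1 2 3 1 2 3 1 2 3
Index 7: author = 2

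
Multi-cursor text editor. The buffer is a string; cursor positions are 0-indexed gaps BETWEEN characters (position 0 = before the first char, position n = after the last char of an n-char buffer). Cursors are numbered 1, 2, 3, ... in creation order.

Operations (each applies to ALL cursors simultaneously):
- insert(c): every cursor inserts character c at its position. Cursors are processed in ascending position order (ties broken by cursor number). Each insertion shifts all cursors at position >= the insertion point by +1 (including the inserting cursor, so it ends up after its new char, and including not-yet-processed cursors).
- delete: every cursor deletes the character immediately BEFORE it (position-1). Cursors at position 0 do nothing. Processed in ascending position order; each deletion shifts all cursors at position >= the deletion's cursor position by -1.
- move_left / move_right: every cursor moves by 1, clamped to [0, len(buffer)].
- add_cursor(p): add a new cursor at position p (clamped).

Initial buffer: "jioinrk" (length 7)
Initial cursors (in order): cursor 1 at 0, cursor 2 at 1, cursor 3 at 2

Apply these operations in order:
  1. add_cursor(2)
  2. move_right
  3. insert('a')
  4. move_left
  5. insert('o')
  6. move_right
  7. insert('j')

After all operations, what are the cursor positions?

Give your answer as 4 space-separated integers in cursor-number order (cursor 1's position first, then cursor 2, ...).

Answer: 4 8 15 15

Derivation:
After op 1 (add_cursor(2)): buffer="jioinrk" (len 7), cursors c1@0 c2@1 c3@2 c4@2, authorship .......
After op 2 (move_right): buffer="jioinrk" (len 7), cursors c1@1 c2@2 c3@3 c4@3, authorship .......
After op 3 (insert('a')): buffer="jaiaoaainrk" (len 11), cursors c1@2 c2@4 c3@7 c4@7, authorship .1.2.34....
After op 4 (move_left): buffer="jaiaoaainrk" (len 11), cursors c1@1 c2@3 c3@6 c4@6, authorship .1.2.34....
After op 5 (insert('o')): buffer="joaioaoaooainrk" (len 15), cursors c1@2 c2@5 c3@10 c4@10, authorship .11.22.3344....
After op 6 (move_right): buffer="joaioaoaooainrk" (len 15), cursors c1@3 c2@6 c3@11 c4@11, authorship .11.22.3344....
After op 7 (insert('j')): buffer="joajioajoaooajjinrk" (len 19), cursors c1@4 c2@8 c3@15 c4@15, authorship .111.222.334434....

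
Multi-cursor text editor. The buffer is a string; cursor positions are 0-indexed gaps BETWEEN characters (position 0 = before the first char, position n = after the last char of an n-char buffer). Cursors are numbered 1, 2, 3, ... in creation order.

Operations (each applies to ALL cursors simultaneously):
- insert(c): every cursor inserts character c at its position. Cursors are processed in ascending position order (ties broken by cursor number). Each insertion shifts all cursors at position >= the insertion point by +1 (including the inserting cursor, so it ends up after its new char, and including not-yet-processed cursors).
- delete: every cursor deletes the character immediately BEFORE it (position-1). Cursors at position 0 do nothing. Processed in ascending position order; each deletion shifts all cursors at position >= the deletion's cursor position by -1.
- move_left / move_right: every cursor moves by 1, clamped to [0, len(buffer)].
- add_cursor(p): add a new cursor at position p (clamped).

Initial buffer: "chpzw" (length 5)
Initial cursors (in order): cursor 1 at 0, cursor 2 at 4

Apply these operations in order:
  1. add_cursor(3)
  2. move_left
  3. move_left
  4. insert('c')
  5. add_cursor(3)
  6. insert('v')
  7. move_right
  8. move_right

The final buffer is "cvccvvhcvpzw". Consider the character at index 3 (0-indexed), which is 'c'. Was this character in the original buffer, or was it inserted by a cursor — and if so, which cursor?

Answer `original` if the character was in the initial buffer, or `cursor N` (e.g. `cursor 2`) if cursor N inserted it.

Answer: cursor 3

Derivation:
After op 1 (add_cursor(3)): buffer="chpzw" (len 5), cursors c1@0 c3@3 c2@4, authorship .....
After op 2 (move_left): buffer="chpzw" (len 5), cursors c1@0 c3@2 c2@3, authorship .....
After op 3 (move_left): buffer="chpzw" (len 5), cursors c1@0 c3@1 c2@2, authorship .....
After op 4 (insert('c')): buffer="ccchcpzw" (len 8), cursors c1@1 c3@3 c2@5, authorship 1.3.2...
After op 5 (add_cursor(3)): buffer="ccchcpzw" (len 8), cursors c1@1 c3@3 c4@3 c2@5, authorship 1.3.2...
After op 6 (insert('v')): buffer="cvccvvhcvpzw" (len 12), cursors c1@2 c3@6 c4@6 c2@9, authorship 11.334.22...
After op 7 (move_right): buffer="cvccvvhcvpzw" (len 12), cursors c1@3 c3@7 c4@7 c2@10, authorship 11.334.22...
After op 8 (move_right): buffer="cvccvvhcvpzw" (len 12), cursors c1@4 c3@8 c4@8 c2@11, authorship 11.334.22...
Authorship (.=original, N=cursor N): 1 1 . 3 3 4 . 2 2 . . .
Index 3: author = 3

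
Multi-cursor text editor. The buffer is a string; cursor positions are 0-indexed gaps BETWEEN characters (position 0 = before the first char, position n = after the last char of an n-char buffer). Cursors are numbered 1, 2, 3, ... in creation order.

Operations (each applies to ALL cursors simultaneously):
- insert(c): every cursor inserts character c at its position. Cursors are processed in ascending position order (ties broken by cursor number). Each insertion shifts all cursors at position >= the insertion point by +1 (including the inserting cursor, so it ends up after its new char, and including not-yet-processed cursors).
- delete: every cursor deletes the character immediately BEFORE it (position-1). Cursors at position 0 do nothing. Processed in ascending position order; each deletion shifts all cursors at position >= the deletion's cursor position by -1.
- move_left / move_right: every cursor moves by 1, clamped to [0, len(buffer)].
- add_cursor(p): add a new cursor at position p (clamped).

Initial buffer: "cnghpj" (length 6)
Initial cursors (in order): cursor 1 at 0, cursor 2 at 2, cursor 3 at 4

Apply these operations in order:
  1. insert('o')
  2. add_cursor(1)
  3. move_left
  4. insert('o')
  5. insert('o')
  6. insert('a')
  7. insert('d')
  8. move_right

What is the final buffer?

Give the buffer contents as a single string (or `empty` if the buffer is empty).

After op 1 (insert('o')): buffer="ocnoghopj" (len 9), cursors c1@1 c2@4 c3@7, authorship 1..2..3..
After op 2 (add_cursor(1)): buffer="ocnoghopj" (len 9), cursors c1@1 c4@1 c2@4 c3@7, authorship 1..2..3..
After op 3 (move_left): buffer="ocnoghopj" (len 9), cursors c1@0 c4@0 c2@3 c3@6, authorship 1..2..3..
After op 4 (insert('o')): buffer="ooocnooghoopj" (len 13), cursors c1@2 c4@2 c2@6 c3@10, authorship 141..22..33..
After op 5 (insert('o')): buffer="ooooocnoooghooopj" (len 17), cursors c1@4 c4@4 c2@9 c3@14, authorship 14141..222..333..
After op 6 (insert('a')): buffer="ooooaaocnooaoghooaopj" (len 21), cursors c1@6 c4@6 c2@12 c3@18, authorship 1414141..2222..3333..
After op 7 (insert('d')): buffer="ooooaaddocnooadoghooadopj" (len 25), cursors c1@8 c4@8 c2@15 c3@22, authorship 141414141..22222..33333..
After op 8 (move_right): buffer="ooooaaddocnooadoghooadopj" (len 25), cursors c1@9 c4@9 c2@16 c3@23, authorship 141414141..22222..33333..

Answer: ooooaaddocnooadoghooadopj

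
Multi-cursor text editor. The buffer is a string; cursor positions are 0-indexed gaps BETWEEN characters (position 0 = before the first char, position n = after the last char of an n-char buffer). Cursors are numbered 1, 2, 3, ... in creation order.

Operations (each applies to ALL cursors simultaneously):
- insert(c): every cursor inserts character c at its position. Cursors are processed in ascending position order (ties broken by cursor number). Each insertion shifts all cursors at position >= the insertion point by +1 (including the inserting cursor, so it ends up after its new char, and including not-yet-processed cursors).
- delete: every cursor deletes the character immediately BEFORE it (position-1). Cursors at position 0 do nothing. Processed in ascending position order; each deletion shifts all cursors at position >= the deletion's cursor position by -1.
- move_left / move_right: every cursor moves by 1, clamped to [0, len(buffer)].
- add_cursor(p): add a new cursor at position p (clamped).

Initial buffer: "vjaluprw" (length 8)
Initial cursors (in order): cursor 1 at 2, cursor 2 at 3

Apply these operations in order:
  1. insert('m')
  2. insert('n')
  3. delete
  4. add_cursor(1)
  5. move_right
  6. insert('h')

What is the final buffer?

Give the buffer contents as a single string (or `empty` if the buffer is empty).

Answer: vjhmahmlhuprw

Derivation:
After op 1 (insert('m')): buffer="vjmamluprw" (len 10), cursors c1@3 c2@5, authorship ..1.2.....
After op 2 (insert('n')): buffer="vjmnamnluprw" (len 12), cursors c1@4 c2@7, authorship ..11.22.....
After op 3 (delete): buffer="vjmamluprw" (len 10), cursors c1@3 c2@5, authorship ..1.2.....
After op 4 (add_cursor(1)): buffer="vjmamluprw" (len 10), cursors c3@1 c1@3 c2@5, authorship ..1.2.....
After op 5 (move_right): buffer="vjmamluprw" (len 10), cursors c3@2 c1@4 c2@6, authorship ..1.2.....
After op 6 (insert('h')): buffer="vjhmahmlhuprw" (len 13), cursors c3@3 c1@6 c2@9, authorship ..31.12.2....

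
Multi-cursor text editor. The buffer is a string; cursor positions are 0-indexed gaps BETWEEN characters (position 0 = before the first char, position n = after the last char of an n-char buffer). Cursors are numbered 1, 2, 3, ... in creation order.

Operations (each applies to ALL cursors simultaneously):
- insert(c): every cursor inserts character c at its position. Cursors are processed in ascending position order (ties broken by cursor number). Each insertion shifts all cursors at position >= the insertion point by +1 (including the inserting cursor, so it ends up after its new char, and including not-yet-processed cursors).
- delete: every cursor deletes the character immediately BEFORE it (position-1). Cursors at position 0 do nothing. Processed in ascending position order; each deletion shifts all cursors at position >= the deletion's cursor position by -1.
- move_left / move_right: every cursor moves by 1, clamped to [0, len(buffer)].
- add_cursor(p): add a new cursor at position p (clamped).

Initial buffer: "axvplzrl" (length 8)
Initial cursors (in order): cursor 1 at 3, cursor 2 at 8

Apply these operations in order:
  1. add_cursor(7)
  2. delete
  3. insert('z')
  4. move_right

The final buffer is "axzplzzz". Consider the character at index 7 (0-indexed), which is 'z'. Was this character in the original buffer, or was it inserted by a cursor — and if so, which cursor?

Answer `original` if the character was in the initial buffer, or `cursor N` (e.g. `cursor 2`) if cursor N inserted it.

After op 1 (add_cursor(7)): buffer="axvplzrl" (len 8), cursors c1@3 c3@7 c2@8, authorship ........
After op 2 (delete): buffer="axplz" (len 5), cursors c1@2 c2@5 c3@5, authorship .....
After op 3 (insert('z')): buffer="axzplzzz" (len 8), cursors c1@3 c2@8 c3@8, authorship ..1...23
After op 4 (move_right): buffer="axzplzzz" (len 8), cursors c1@4 c2@8 c3@8, authorship ..1...23
Authorship (.=original, N=cursor N): . . 1 . . . 2 3
Index 7: author = 3

Answer: cursor 3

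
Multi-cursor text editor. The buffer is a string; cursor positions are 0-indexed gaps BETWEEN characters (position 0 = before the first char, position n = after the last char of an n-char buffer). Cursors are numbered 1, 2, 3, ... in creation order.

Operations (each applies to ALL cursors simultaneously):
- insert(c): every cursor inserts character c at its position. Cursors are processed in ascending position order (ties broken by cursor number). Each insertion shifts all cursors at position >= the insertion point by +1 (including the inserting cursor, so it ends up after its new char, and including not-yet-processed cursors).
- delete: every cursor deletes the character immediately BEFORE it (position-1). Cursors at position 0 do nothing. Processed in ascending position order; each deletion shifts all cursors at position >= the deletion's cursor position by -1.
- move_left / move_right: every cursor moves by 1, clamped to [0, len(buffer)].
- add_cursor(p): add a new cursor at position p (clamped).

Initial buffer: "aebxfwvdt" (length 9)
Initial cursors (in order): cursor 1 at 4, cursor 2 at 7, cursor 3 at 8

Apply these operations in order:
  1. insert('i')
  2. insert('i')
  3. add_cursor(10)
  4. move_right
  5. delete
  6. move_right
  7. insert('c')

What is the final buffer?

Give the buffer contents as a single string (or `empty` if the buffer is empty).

After op 1 (insert('i')): buffer="aebxifwvidit" (len 12), cursors c1@5 c2@9 c3@11, authorship ....1...2.3.
After op 2 (insert('i')): buffer="aebxiifwviidiit" (len 15), cursors c1@6 c2@11 c3@14, authorship ....11...22.33.
After op 3 (add_cursor(10)): buffer="aebxiifwviidiit" (len 15), cursors c1@6 c4@10 c2@11 c3@14, authorship ....11...22.33.
After op 4 (move_right): buffer="aebxiifwviidiit" (len 15), cursors c1@7 c4@11 c2@12 c3@15, authorship ....11...22.33.
After op 5 (delete): buffer="aebxiiwviii" (len 11), cursors c1@6 c2@9 c4@9 c3@11, authorship ....11..233
After op 6 (move_right): buffer="aebxiiwviii" (len 11), cursors c1@7 c2@10 c4@10 c3@11, authorship ....11..233
After op 7 (insert('c')): buffer="aebxiiwcviiccic" (len 15), cursors c1@8 c2@13 c4@13 c3@15, authorship ....11.1.232433

Answer: aebxiiwcviiccic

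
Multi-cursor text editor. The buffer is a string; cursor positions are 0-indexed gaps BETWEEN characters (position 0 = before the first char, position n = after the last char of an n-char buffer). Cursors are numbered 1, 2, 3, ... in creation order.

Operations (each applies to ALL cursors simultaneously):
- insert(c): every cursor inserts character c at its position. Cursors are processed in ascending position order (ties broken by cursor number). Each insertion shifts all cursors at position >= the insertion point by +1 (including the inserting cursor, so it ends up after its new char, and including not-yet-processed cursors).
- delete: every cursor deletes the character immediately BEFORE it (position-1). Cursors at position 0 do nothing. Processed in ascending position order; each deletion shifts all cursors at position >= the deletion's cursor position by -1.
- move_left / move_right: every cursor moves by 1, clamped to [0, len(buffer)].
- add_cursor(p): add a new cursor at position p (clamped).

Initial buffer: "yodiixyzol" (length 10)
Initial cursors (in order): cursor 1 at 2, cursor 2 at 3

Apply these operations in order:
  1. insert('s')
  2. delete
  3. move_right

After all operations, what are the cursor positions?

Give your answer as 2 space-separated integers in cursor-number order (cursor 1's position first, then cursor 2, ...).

After op 1 (insert('s')): buffer="yosdsiixyzol" (len 12), cursors c1@3 c2@5, authorship ..1.2.......
After op 2 (delete): buffer="yodiixyzol" (len 10), cursors c1@2 c2@3, authorship ..........
After op 3 (move_right): buffer="yodiixyzol" (len 10), cursors c1@3 c2@4, authorship ..........

Answer: 3 4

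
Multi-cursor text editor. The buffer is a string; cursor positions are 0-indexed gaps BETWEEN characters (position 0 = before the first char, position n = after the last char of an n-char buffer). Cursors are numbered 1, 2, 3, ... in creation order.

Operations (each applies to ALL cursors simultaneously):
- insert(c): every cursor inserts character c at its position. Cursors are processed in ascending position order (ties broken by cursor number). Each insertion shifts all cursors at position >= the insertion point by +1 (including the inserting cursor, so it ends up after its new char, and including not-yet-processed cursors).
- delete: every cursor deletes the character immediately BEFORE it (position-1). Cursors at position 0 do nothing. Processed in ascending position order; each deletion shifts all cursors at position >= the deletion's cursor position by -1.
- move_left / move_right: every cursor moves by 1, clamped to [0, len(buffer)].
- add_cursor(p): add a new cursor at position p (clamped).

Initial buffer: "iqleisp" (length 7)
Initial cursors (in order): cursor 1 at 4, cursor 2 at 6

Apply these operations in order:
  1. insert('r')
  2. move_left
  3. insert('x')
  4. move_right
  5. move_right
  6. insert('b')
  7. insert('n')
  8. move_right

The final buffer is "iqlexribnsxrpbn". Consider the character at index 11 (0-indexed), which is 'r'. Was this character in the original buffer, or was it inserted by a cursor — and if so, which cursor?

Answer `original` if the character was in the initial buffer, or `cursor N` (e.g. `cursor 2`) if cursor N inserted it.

After op 1 (insert('r')): buffer="iqlerisrp" (len 9), cursors c1@5 c2@8, authorship ....1..2.
After op 2 (move_left): buffer="iqlerisrp" (len 9), cursors c1@4 c2@7, authorship ....1..2.
After op 3 (insert('x')): buffer="iqlexrisxrp" (len 11), cursors c1@5 c2@9, authorship ....11..22.
After op 4 (move_right): buffer="iqlexrisxrp" (len 11), cursors c1@6 c2@10, authorship ....11..22.
After op 5 (move_right): buffer="iqlexrisxrp" (len 11), cursors c1@7 c2@11, authorship ....11..22.
After op 6 (insert('b')): buffer="iqlexribsxrpb" (len 13), cursors c1@8 c2@13, authorship ....11.1.22.2
After op 7 (insert('n')): buffer="iqlexribnsxrpbn" (len 15), cursors c1@9 c2@15, authorship ....11.11.22.22
After op 8 (move_right): buffer="iqlexribnsxrpbn" (len 15), cursors c1@10 c2@15, authorship ....11.11.22.22
Authorship (.=original, N=cursor N): . . . . 1 1 . 1 1 . 2 2 . 2 2
Index 11: author = 2

Answer: cursor 2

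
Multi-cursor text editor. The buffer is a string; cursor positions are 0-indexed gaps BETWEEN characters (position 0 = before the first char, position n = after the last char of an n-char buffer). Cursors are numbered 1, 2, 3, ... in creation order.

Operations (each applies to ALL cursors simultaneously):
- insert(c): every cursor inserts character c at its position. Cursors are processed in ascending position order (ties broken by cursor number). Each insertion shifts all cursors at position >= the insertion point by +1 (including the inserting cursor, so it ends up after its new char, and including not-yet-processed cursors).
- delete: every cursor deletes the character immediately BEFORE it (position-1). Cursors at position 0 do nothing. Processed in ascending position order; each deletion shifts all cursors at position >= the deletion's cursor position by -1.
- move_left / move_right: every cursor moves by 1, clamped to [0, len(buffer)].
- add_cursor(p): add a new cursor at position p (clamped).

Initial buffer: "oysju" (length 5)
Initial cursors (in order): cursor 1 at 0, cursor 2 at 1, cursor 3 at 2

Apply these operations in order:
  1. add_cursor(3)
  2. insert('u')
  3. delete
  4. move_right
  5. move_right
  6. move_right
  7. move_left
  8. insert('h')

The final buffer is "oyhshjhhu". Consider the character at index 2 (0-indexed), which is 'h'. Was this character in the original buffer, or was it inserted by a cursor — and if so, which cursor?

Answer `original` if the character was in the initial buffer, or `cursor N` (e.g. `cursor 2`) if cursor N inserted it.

Answer: cursor 1

Derivation:
After op 1 (add_cursor(3)): buffer="oysju" (len 5), cursors c1@0 c2@1 c3@2 c4@3, authorship .....
After op 2 (insert('u')): buffer="uouyusuju" (len 9), cursors c1@1 c2@3 c3@5 c4@7, authorship 1.2.3.4..
After op 3 (delete): buffer="oysju" (len 5), cursors c1@0 c2@1 c3@2 c4@3, authorship .....
After op 4 (move_right): buffer="oysju" (len 5), cursors c1@1 c2@2 c3@3 c4@4, authorship .....
After op 5 (move_right): buffer="oysju" (len 5), cursors c1@2 c2@3 c3@4 c4@5, authorship .....
After op 6 (move_right): buffer="oysju" (len 5), cursors c1@3 c2@4 c3@5 c4@5, authorship .....
After op 7 (move_left): buffer="oysju" (len 5), cursors c1@2 c2@3 c3@4 c4@4, authorship .....
After op 8 (insert('h')): buffer="oyhshjhhu" (len 9), cursors c1@3 c2@5 c3@8 c4@8, authorship ..1.2.34.
Authorship (.=original, N=cursor N): . . 1 . 2 . 3 4 .
Index 2: author = 1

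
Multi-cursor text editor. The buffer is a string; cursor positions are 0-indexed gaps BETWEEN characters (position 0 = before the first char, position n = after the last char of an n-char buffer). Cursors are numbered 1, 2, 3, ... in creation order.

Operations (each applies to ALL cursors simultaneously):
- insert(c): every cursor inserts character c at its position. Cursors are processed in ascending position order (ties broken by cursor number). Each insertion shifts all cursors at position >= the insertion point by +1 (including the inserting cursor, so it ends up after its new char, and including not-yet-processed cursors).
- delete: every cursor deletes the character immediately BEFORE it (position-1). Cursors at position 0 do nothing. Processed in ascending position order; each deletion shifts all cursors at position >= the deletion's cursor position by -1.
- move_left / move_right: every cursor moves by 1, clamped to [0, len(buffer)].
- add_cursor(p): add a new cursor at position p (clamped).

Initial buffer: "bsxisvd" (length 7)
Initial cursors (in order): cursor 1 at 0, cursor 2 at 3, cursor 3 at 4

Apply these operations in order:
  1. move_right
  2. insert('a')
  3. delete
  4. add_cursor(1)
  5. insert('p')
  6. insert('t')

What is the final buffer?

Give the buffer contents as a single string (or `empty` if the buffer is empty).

Answer: bppttsxiptsptvd

Derivation:
After op 1 (move_right): buffer="bsxisvd" (len 7), cursors c1@1 c2@4 c3@5, authorship .......
After op 2 (insert('a')): buffer="basxiasavd" (len 10), cursors c1@2 c2@6 c3@8, authorship .1...2.3..
After op 3 (delete): buffer="bsxisvd" (len 7), cursors c1@1 c2@4 c3@5, authorship .......
After op 4 (add_cursor(1)): buffer="bsxisvd" (len 7), cursors c1@1 c4@1 c2@4 c3@5, authorship .......
After op 5 (insert('p')): buffer="bppsxipspvd" (len 11), cursors c1@3 c4@3 c2@7 c3@9, authorship .14...2.3..
After op 6 (insert('t')): buffer="bppttsxiptsptvd" (len 15), cursors c1@5 c4@5 c2@10 c3@13, authorship .1414...22.33..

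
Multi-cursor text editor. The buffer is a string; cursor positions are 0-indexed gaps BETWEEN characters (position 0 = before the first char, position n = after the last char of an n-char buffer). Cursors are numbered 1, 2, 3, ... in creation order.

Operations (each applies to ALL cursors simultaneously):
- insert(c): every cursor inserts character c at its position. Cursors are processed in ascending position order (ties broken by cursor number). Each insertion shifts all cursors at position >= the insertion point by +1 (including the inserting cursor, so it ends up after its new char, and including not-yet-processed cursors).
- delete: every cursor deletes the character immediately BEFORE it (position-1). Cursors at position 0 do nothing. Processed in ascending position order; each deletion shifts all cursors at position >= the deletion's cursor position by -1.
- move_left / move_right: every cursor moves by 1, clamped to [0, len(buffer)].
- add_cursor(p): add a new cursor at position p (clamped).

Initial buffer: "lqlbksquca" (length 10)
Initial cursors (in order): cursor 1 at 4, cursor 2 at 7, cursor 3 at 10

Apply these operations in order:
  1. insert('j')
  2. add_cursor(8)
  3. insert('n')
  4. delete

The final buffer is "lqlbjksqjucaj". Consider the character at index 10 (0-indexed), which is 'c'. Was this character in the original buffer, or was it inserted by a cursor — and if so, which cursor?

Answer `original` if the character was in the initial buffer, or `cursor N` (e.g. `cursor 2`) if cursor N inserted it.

Answer: original

Derivation:
After op 1 (insert('j')): buffer="lqlbjksqjucaj" (len 13), cursors c1@5 c2@9 c3@13, authorship ....1...2...3
After op 2 (add_cursor(8)): buffer="lqlbjksqjucaj" (len 13), cursors c1@5 c4@8 c2@9 c3@13, authorship ....1...2...3
After op 3 (insert('n')): buffer="lqlbjnksqnjnucajn" (len 17), cursors c1@6 c4@10 c2@12 c3@17, authorship ....11...422...33
After op 4 (delete): buffer="lqlbjksqjucaj" (len 13), cursors c1@5 c4@8 c2@9 c3@13, authorship ....1...2...3
Authorship (.=original, N=cursor N): . . . . 1 . . . 2 . . . 3
Index 10: author = original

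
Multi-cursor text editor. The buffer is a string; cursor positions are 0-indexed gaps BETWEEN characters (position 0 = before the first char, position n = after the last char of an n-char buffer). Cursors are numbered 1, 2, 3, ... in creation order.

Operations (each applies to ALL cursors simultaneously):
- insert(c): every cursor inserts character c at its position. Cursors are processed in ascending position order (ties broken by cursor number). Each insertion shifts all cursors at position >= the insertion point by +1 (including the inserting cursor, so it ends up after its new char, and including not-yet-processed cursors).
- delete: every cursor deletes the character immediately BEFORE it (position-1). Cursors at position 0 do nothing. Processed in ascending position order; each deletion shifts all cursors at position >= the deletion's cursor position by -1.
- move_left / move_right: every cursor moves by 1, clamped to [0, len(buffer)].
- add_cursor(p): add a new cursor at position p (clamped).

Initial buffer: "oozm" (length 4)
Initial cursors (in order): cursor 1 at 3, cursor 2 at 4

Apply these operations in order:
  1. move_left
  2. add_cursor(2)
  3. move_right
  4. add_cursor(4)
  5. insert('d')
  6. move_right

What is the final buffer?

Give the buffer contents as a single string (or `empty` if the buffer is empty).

Answer: oozddmdd

Derivation:
After op 1 (move_left): buffer="oozm" (len 4), cursors c1@2 c2@3, authorship ....
After op 2 (add_cursor(2)): buffer="oozm" (len 4), cursors c1@2 c3@2 c2@3, authorship ....
After op 3 (move_right): buffer="oozm" (len 4), cursors c1@3 c3@3 c2@4, authorship ....
After op 4 (add_cursor(4)): buffer="oozm" (len 4), cursors c1@3 c3@3 c2@4 c4@4, authorship ....
After op 5 (insert('d')): buffer="oozddmdd" (len 8), cursors c1@5 c3@5 c2@8 c4@8, authorship ...13.24
After op 6 (move_right): buffer="oozddmdd" (len 8), cursors c1@6 c3@6 c2@8 c4@8, authorship ...13.24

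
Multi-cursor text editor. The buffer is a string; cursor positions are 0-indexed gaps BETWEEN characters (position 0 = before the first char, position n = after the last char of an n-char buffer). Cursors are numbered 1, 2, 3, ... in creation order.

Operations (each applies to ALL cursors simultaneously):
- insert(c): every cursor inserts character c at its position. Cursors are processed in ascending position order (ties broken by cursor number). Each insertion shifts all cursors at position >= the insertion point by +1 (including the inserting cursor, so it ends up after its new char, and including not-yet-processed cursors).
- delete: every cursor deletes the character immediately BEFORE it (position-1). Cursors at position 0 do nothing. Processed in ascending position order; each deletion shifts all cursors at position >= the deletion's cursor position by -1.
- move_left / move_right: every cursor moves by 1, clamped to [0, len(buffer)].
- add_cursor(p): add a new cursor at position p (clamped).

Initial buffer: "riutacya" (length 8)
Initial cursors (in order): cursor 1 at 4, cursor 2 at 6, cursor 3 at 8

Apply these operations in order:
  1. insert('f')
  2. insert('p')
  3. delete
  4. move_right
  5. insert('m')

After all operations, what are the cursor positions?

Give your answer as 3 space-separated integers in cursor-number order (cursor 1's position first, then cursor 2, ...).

Answer: 7 11 14

Derivation:
After op 1 (insert('f')): buffer="riutfacfyaf" (len 11), cursors c1@5 c2@8 c3@11, authorship ....1..2..3
After op 2 (insert('p')): buffer="riutfpacfpyafp" (len 14), cursors c1@6 c2@10 c3@14, authorship ....11..22..33
After op 3 (delete): buffer="riutfacfyaf" (len 11), cursors c1@5 c2@8 c3@11, authorship ....1..2..3
After op 4 (move_right): buffer="riutfacfyaf" (len 11), cursors c1@6 c2@9 c3@11, authorship ....1..2..3
After op 5 (insert('m')): buffer="riutfamcfymafm" (len 14), cursors c1@7 c2@11 c3@14, authorship ....1.1.2.2.33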